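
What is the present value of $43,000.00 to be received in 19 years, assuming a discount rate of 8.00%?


Present value formula: PV = FV / (1 + r)^t
PV = $43,000.00 / (1 + 0.08)^19
PV = $43,000.00 / 4.315701
PV = $9,963.62

PV = FV / (1 + r)^t = $9,963.62


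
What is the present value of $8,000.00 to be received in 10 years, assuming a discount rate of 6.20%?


Present value formula: PV = FV / (1 + r)^t
PV = $8,000.00 / (1 + 0.062)^10
PV = $8,000.00 / 1.824926
PV = $4,383.74

PV = FV / (1 + r)^t = $4,383.74


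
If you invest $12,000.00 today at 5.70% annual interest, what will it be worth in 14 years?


Future value formula: FV = PV × (1 + r)^t
FV = $12,000.00 × (1 + 0.057)^14
FV = $12,000.00 × 2.17295045
FV = $26,075.41

FV = PV × (1 + r)^t = $26,075.41


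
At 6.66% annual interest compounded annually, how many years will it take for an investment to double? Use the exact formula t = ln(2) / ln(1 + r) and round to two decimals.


Doubling condition: (1 + r)^t = 2
Take ln of both sides: t × ln(1 + r) = ln(2)
t = ln(2) / ln(1 + r)
t = 0.693147 / 0.064476
t = 10.75

t = ln(2) / ln(1 + r) = 10.75 years


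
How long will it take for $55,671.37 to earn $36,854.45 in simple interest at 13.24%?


Rearrange the simple interest formula for t:
I = P × r × t  ⇒  t = I / (P × r)
t = $36,854.45 / ($55,671.37 × 0.1324)
t = 5

t = I/(P×r) = 5 years


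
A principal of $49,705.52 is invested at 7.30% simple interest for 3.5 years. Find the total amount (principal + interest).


Total amount formula: A = P(1 + rt) = P + P·r·t
Interest: I = P × r × t = $49,705.52 × 0.073 × 3.5 = $12,699.76
A = P + I = $49,705.52 + $12,699.76 = $62,405.28

A = P + I = P(1 + rt) = $62,405.28


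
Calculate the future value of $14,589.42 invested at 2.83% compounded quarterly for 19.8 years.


Compound interest formula: A = P(1 + r/n)^(nt)
A = $14,589.42 × (1 + 0.0283/4)^(4 × 19.8)
Growth factor: (1 + 0.0283/4)^79.2 = 1.747816
A = $14,589.42 × 1.747816
A = $25,499.62

A = P(1 + r/n)^(nt) = $25,499.62


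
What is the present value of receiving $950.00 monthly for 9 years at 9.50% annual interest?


Present value of an ordinary annuity: PV = PMT × (1 − (1 + r)^(−n)) / r
Monthly rate r = 0.095/12 ≈ 0.00791667, n = 108
PV = $950.00 × (1 − (1 + 0.095/12)^(−108)) / (0.095/12)
PV = $950.00 × 72.414648
PV = $68,793.92

PV = PMT × (1-(1+r)^(-n))/r = $68,793.92


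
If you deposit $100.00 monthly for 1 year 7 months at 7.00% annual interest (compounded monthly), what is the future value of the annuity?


Future value of an ordinary annuity: FV = PMT × ((1 + r)^n − 1) / r
Monthly rate r = 0.07/12 ≈ 0.00583333, n = 19
FV = $100.00 × ((1 + 0.07/12)^19 − 1) / (0.07/12)
FV = $100.00 × 20.031256
FV = $2,003.13

FV = PMT × ((1+r)^n - 1)/r = $2,003.13


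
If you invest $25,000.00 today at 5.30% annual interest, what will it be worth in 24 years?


Future value formula: FV = PV × (1 + r)^t
FV = $25,000.00 × (1 + 0.053)^24
FV = $25,000.00 × 3.45367056
FV = $86,341.76

FV = PV × (1 + r)^t = $86,341.76


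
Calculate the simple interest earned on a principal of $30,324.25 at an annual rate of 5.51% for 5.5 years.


Simple interest formula: I = P × r × t
I = $30,324.25 × 0.0551 × 5.5
I = $9,189.76

I = P × r × t = $9,189.76


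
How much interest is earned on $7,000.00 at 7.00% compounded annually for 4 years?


Compound interest earned = final amount − principal.
A = P(1 + r/n)^(nt) = $7,000.00 × (1 + 0.07/1)^(1 × 4) = $9,175.57
Interest = A − P = $9,175.57 − $7,000.00 = $2,175.57

Interest = A - P = $2,175.57


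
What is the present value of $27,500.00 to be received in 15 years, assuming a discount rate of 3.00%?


Present value formula: PV = FV / (1 + r)^t
PV = $27,500.00 / (1 + 0.03)^15
PV = $27,500.00 / 1.5579674
PV = $17,651.20

PV = FV / (1 + r)^t = $17,651.20


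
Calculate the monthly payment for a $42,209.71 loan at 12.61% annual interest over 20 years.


Loan payment formula: PMT = PV × r / (1 − (1 + r)^(−n))
Monthly rate r = 0.1261/12 ≈ 0.01050833, n = 240 months
Denominator: 1 − (1 + 0.1261/12)^(−240) = 0.918638
PMT = $42,209.71 × (0.1261/12) / 0.918638
PMT = $482.84 per month

PMT = PV × r / (1-(1+r)^(-n)) = $482.84/month


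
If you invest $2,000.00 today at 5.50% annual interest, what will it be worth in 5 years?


Future value formula: FV = PV × (1 + r)^t
FV = $2,000.00 × (1 + 0.055)^5
FV = $2,000.00 × 1.306960
FV = $2,613.92

FV = PV × (1 + r)^t = $2,613.92


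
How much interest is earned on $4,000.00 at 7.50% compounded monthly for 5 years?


Compound interest earned = final amount − principal.
A = P(1 + r/n)^(nt) = $4,000.00 × (1 + 0.075/12)^(12 × 5) = $5,813.18
Interest = A − P = $5,813.18 − $4,000.00 = $1,813.18

Interest = A - P = $1,813.18


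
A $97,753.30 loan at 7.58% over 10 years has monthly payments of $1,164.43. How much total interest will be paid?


Total paid over the life of the loan = PMT × n.
Total paid = $1,164.43 × 120 = $139,731.60
Total interest = total paid − principal = $139,731.60 − $97,753.30 = $41,978.30

Total interest = (PMT × n) - PV = $41,978.30


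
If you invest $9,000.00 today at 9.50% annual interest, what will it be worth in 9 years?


Future value formula: FV = PV × (1 + r)^t
FV = $9,000.00 × (1 + 0.095)^9
FV = $9,000.00 × 2.2632216
FV = $20,368.99

FV = PV × (1 + r)^t = $20,368.99


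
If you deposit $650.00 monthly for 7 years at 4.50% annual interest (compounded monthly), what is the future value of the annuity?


Future value of an ordinary annuity: FV = PMT × ((1 + r)^n − 1) / r
Monthly rate r = 0.045/12 = 0.00375, n = 84
FV = $650.00 × ((1 + 0.045/12)^84 − 1) / (0.045/12)
FV = $650.00 × 98.520602
FV = $64,038.39

FV = PMT × ((1+r)^n - 1)/r = $64,038.39


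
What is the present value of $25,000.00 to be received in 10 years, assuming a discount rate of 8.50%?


Present value formula: PV = FV / (1 + r)^t
PV = $25,000.00 / (1 + 0.085)^10
PV = $25,000.00 / 2.260983
PV = $11,057.14

PV = FV / (1 + r)^t = $11,057.14


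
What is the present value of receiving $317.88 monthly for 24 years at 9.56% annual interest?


Present value of an ordinary annuity: PV = PMT × (1 − (1 + r)^(−n)) / r
Monthly rate r = 0.0956/12 ≈ 0.00796667, n = 288
PV = $317.88 × (1 − (1 + 0.0956/12)^(−288)) / (0.0956/12)
PV = $317.88 × 112.751971
PV = $35,841.60

PV = PMT × (1-(1+r)^(-n))/r = $35,841.60


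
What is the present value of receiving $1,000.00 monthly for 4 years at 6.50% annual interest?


Present value of an ordinary annuity: PV = PMT × (1 − (1 + r)^(−n)) / r
Monthly rate r = 0.065/12 ≈ 0.00541667, n = 48
PV = $1,000.00 × (1 − (1 + 0.065/12)^(−48)) / (0.065/12)
PV = $1,000.00 × 42.167488
PV = $42,167.49

PV = PMT × (1-(1+r)^(-n))/r = $42,167.49


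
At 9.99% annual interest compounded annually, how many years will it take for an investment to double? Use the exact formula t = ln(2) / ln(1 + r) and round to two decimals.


Doubling condition: (1 + r)^t = 2
Take ln of both sides: t × ln(1 + r) = ln(2)
t = ln(2) / ln(1 + r)
t = 0.693147 / 0.095219
t = 7.28

t = ln(2) / ln(1 + r) = 7.28 years


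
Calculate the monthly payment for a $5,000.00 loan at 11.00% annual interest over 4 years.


Loan payment formula: PMT = PV × r / (1 − (1 + r)^(−n))
Monthly rate r = 0.11/12 ≈ 0.00916667, n = 48 months
Denominator: 1 − (1 + 0.11/12)^(−48) = 0.354671
PMT = $5,000.00 × (0.11/12) / 0.354671
PMT = $129.23 per month

PMT = PV × r / (1-(1+r)^(-n)) = $129.23/month


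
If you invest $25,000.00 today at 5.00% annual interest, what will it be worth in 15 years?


Future value formula: FV = PV × (1 + r)^t
FV = $25,000.00 × (1 + 0.05)^15
FV = $25,000.00 × 2.078928
FV = $51,973.20

FV = PV × (1 + r)^t = $51,973.20


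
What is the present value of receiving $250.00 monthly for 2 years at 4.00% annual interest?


Present value of an ordinary annuity: PV = PMT × (1 − (1 + r)^(−n)) / r
Monthly rate r = 0.04/12 ≈ 0.00333333, n = 24
PV = $250.00 × (1 − (1 + 0.04/12)^(−24)) / (0.04/12)
PV = $250.00 × 23.028251
PV = $5,757.06

PV = PMT × (1-(1+r)^(-n))/r = $5,757.06


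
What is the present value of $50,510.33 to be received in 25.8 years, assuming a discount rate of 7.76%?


Present value formula: PV = FV / (1 + r)^t
PV = $50,510.33 / (1 + 0.0776)^25.8
PV = $50,510.33 / 6.877105
PV = $7,344.71

PV = FV / (1 + r)^t = $7,344.71


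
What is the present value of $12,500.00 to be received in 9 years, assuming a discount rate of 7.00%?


Present value formula: PV = FV / (1 + r)^t
PV = $12,500.00 / (1 + 0.07)^9
PV = $12,500.00 / 1.838459
PV = $6,799.17

PV = FV / (1 + r)^t = $6,799.17


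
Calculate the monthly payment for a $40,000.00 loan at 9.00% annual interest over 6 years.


Loan payment formula: PMT = PV × r / (1 − (1 + r)^(−n))
Monthly rate r = 0.09/12 = 0.0075, n = 72 months
Denominator: 1 − (1 + 0.09/12)^(−72) = 0.416076
PMT = $40,000.00 × (0.09/12) / 0.416076
PMT = $721.02 per month

PMT = PV × r / (1-(1+r)^(-n)) = $721.02/month


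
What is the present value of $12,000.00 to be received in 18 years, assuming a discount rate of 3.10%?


Present value formula: PV = FV / (1 + r)^t
PV = $12,000.00 / (1 + 0.031)^18
PV = $12,000.00 / 1.732431
PV = $6,926.68

PV = FV / (1 + r)^t = $6,926.68


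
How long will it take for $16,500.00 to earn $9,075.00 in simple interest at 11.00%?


Rearrange the simple interest formula for t:
I = P × r × t  ⇒  t = I / (P × r)
t = $9,075.00 / ($16,500.00 × 0.11)
t = 5

t = I/(P×r) = 5 years


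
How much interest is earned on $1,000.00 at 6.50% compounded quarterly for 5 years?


Compound interest earned = final amount − principal.
A = P(1 + r/n)^(nt) = $1,000.00 × (1 + 0.065/4)^(4 × 5) = $1,380.42
Interest = A − P = $1,380.42 − $1,000.00 = $380.42

Interest = A - P = $380.42


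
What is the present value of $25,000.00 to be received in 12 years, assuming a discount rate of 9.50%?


Present value formula: PV = FV / (1 + r)^t
PV = $25,000.00 / (1 + 0.095)^12
PV = $25,000.00 / 2.971457
PV = $8,413.38

PV = FV / (1 + r)^t = $8,413.38


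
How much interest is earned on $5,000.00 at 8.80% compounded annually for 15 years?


Compound interest earned = final amount − principal.
A = P(1 + r/n)^(nt) = $5,000.00 × (1 + 0.088/1)^(1 × 15) = $17,717.54
Interest = A − P = $17,717.54 − $5,000.00 = $12,717.54

Interest = A - P = $12,717.54


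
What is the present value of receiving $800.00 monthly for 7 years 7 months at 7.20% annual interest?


Present value of an ordinary annuity: PV = PMT × (1 − (1 + r)^(−n)) / r
Monthly rate r = 0.072/12 = 0.006, n = 91
PV = $800.00 × (1 − (1 + 0.072/12)^(−91)) / (0.072/12)
PV = $800.00 × 69.965324
PV = $55,972.26

PV = PMT × (1-(1+r)^(-n))/r = $55,972.26


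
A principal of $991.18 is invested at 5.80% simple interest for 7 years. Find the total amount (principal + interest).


Total amount formula: A = P(1 + rt) = P + P·r·t
Interest: I = P × r × t = $991.18 × 0.058 × 7 = $402.42
A = P + I = $991.18 + $402.42 = $1,393.60

A = P + I = P(1 + rt) = $1,393.60


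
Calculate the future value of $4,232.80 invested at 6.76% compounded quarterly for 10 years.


Compound interest formula: A = P(1 + r/n)^(nt)
A = $4,232.80 × (1 + 0.0676/4)^(4 × 10)
Growth factor: (1 + 0.0676/4)^40 = 1.954924
A = $4,232.80 × 1.954924
A = $8,274.80

A = P(1 + r/n)^(nt) = $8,274.80


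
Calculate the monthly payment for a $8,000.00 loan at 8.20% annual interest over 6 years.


Loan payment formula: PMT = PV × r / (1 − (1 + r)^(−n))
Monthly rate r = 0.082/12 ≈ 0.00683333, n = 72 months
Denominator: 1 − (1 + 0.082/12)^(−72) = 0.387574
PMT = $8,000.00 × (0.082/12) / 0.387574
PMT = $141.05 per month

PMT = PV × r / (1-(1+r)^(-n)) = $141.05/month


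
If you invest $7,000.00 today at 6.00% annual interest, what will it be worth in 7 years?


Future value formula: FV = PV × (1 + r)^t
FV = $7,000.00 × (1 + 0.06)^7
FV = $7,000.00 × 1.503630
FV = $10,525.41

FV = PV × (1 + r)^t = $10,525.41


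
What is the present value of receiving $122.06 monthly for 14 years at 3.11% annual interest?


Present value of an ordinary annuity: PV = PMT × (1 − (1 + r)^(−n)) / r
Monthly rate r = 0.0311/12 ≈ 0.00259167, n = 168
PV = $122.06 × (1 − (1 + 0.0311/12)^(−168)) / (0.0311/12)
PV = $122.06 × 136.062895
PV = $16,607.84

PV = PMT × (1-(1+r)^(-n))/r = $16,607.84


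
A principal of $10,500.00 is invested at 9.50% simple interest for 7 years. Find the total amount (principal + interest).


Total amount formula: A = P(1 + rt) = P + P·r·t
Interest: I = P × r × t = $10,500.00 × 0.095 × 7 = $6,982.50
A = P + I = $10,500.00 + $6,982.50 = $17,482.50

A = P + I = P(1 + rt) = $17,482.50


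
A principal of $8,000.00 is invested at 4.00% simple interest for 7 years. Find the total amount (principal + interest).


Total amount formula: A = P(1 + rt) = P + P·r·t
Interest: I = P × r × t = $8,000.00 × 0.04 × 7 = $2,240.00
A = P + I = $8,000.00 + $2,240.00 = $10,240.00

A = P + I = P(1 + rt) = $10,240.00


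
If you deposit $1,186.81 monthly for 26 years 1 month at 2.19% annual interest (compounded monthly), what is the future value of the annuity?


Future value of an ordinary annuity: FV = PMT × ((1 + r)^n − 1) / r
Monthly rate r = 0.0219/12 = 0.001825, n = 313
FV = $1,186.81 × ((1 + 0.0219/12)^313 − 1) / (0.0219/12)
FV = $1,186.81 × 421.650981
FV = $500,419.60

FV = PMT × ((1+r)^n - 1)/r = $500,419.60


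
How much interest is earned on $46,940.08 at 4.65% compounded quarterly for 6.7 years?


Compound interest earned = final amount − principal.
A = P(1 + r/n)^(nt) = $46,940.08 × (1 + 0.0465/4)^(4 × 6.7) = $63,983.48
Interest = A − P = $63,983.48 − $46,940.08 = $17,043.40

Interest = A - P = $17,043.40


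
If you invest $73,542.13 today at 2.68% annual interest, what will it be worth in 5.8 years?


Future value formula: FV = PV × (1 + r)^t
FV = $73,542.13 × (1 + 0.0268)^5.8
FV = $73,542.13 × 1.1657837
FV = $85,734.22

FV = PV × (1 + r)^t = $85,734.22


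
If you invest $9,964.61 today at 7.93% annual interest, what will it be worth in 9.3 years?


Future value formula: FV = PV × (1 + r)^t
FV = $9,964.61 × (1 + 0.0793)^9.3
FV = $9,964.61 × 2.033397
FV = $20,262.01

FV = PV × (1 + r)^t = $20,262.01


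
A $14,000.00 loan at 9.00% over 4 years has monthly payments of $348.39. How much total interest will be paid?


Total paid over the life of the loan = PMT × n.
Total paid = $348.39 × 48 = $16,722.72
Total interest = total paid − principal = $16,722.72 − $14,000.00 = $2,722.72

Total interest = (PMT × n) - PV = $2,722.72


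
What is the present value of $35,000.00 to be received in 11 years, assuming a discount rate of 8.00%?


Present value formula: PV = FV / (1 + r)^t
PV = $35,000.00 / (1 + 0.08)^11
PV = $35,000.00 / 2.331639
PV = $15,010.90

PV = FV / (1 + r)^t = $15,010.90


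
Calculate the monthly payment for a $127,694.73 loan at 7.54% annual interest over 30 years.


Loan payment formula: PMT = PV × r / (1 − (1 + r)^(−n))
Monthly rate r = 0.0754/12 ≈ 0.00628333, n = 360 months
Denominator: 1 − (1 + 0.0754/12)^(−360) = 0.895118
PMT = $127,694.73 × (0.0754/12) / 0.895118
PMT = $896.36 per month

PMT = PV × r / (1-(1+r)^(-n)) = $896.36/month


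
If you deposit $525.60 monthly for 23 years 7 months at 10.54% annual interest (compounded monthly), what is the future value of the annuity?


Future value of an ordinary annuity: FV = PMT × ((1 + r)^n − 1) / r
Monthly rate r = 0.1054/12 ≈ 0.00878333, n = 283
FV = $525.60 × ((1 + 0.1054/12)^283 − 1) / (0.1054/12)
FV = $525.60 × 1238.674822
FV = $651,047.49

FV = PMT × ((1+r)^n - 1)/r = $651,047.49


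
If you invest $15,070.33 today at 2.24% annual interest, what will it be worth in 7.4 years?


Future value formula: FV = PV × (1 + r)^t
FV = $15,070.33 × (1 + 0.0224)^7.4
FV = $15,070.33 × 1.178133
FV = $17,754.85

FV = PV × (1 + r)^t = $17,754.85


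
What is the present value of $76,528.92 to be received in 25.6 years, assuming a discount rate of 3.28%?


Present value formula: PV = FV / (1 + r)^t
PV = $76,528.92 / (1 + 0.0328)^25.6
PV = $76,528.92 / 2.284628
PV = $33,497.32

PV = FV / (1 + r)^t = $33,497.32


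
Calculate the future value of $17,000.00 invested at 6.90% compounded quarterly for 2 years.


Compound interest formula: A = P(1 + r/n)^(nt)
A = $17,000.00 × (1 + 0.069/4)^(4 × 2)
Growth factor: (1 + 0.069/4)^8 = 1.1466255
A = $17,000.00 × 1.1466255
A = $19,492.63

A = P(1 + r/n)^(nt) = $19,492.63


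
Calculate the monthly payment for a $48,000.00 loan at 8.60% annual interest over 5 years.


Loan payment formula: PMT = PV × r / (1 − (1 + r)^(−n))
Monthly rate r = 0.086/12 ≈ 0.00716667, n = 60 months
Denominator: 1 − (1 + 0.086/12)^(−60) = 0.348493
PMT = $48,000.00 × (0.086/12) / 0.348493
PMT = $987.11 per month

PMT = PV × r / (1-(1+r)^(-n)) = $987.11/month


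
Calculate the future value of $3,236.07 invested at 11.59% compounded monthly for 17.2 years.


Compound interest formula: A = P(1 + r/n)^(nt)
A = $3,236.07 × (1 + 0.1159/12)^(12 × 17.2)
Growth factor: (1 + 0.1159/12)^206.4 = 7.271152
A = $3,236.07 × 7.271152
A = $23,529.96

A = P(1 + r/n)^(nt) = $23,529.96


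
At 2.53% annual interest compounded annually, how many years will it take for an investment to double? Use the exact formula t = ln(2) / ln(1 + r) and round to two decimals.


Doubling condition: (1 + r)^t = 2
Take ln of both sides: t × ln(1 + r) = ln(2)
t = ln(2) / ln(1 + r)
t = 0.693147 / 0.024985
t = 27.74

t = ln(2) / ln(1 + r) = 27.74 years


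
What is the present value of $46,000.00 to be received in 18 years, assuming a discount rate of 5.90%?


Present value formula: PV = FV / (1 + r)^t
PV = $46,000.00 / (1 + 0.059)^18
PV = $46,000.00 / 2.806256
PV = $16,391.95

PV = FV / (1 + r)^t = $16,391.95


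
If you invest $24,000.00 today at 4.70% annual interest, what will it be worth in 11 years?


Future value formula: FV = PV × (1 + r)^t
FV = $24,000.00 × (1 + 0.047)^11
FV = $24,000.00 × 1.657347
FV = $39,776.33

FV = PV × (1 + r)^t = $39,776.33


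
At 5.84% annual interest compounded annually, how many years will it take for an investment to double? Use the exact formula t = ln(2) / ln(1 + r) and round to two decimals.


Doubling condition: (1 + r)^t = 2
Take ln of both sides: t × ln(1 + r) = ln(2)
t = ln(2) / ln(1 + r)
t = 0.693147 / 0.056758
t = 12.21

t = ln(2) / ln(1 + r) = 12.21 years


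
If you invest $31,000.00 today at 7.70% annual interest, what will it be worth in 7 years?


Future value formula: FV = PV × (1 + r)^t
FV = $31,000.00 × (1 + 0.077)^7
FV = $31,000.00 × 1.6807763
FV = $52,104.07

FV = PV × (1 + r)^t = $52,104.07


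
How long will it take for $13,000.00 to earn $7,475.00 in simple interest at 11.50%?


Rearrange the simple interest formula for t:
I = P × r × t  ⇒  t = I / (P × r)
t = $7,475.00 / ($13,000.00 × 0.115)
t = 5

t = I/(P×r) = 5 years


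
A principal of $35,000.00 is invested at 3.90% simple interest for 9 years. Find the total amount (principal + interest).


Total amount formula: A = P(1 + rt) = P + P·r·t
Interest: I = P × r × t = $35,000.00 × 0.039 × 9 = $12,285.00
A = P + I = $35,000.00 + $12,285.00 = $47,285.00

A = P + I = P(1 + rt) = $47,285.00


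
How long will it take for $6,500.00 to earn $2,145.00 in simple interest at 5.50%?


Rearrange the simple interest formula for t:
I = P × r × t  ⇒  t = I / (P × r)
t = $2,145.00 / ($6,500.00 × 0.055)
t = 6

t = I/(P×r) = 6 years


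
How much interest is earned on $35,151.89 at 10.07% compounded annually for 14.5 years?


Compound interest earned = final amount − principal.
A = P(1 + r/n)^(nt) = $35,151.89 × (1 + 0.1007/1)^(1 × 14.5) = $141,302.13
Interest = A − P = $141,302.13 − $35,151.89 = $106,150.24

Interest = A - P = $106,150.24


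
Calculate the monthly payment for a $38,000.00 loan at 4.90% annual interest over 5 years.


Loan payment formula: PMT = PV × r / (1 − (1 + r)^(−n))
Monthly rate r = 0.049/12 ≈ 0.00408333, n = 60 months
Denominator: 1 − (1 + 0.049/12)^(−60) = 0.216905
PMT = $38,000.00 × (0.049/12) / 0.216905
PMT = $715.37 per month

PMT = PV × r / (1-(1+r)^(-n)) = $715.37/month


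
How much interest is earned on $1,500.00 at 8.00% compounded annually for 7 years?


Compound interest earned = final amount − principal.
A = P(1 + r/n)^(nt) = $1,500.00 × (1 + 0.08/1)^(1 × 7) = $2,570.74
Interest = A − P = $2,570.74 − $1,500.00 = $1,070.74

Interest = A - P = $1,070.74


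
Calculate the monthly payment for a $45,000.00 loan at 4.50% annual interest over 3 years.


Loan payment formula: PMT = PV × r / (1 − (1 + r)^(−n))
Monthly rate r = 0.045/12 = 0.00375, n = 36 months
Denominator: 1 − (1 + 0.045/12)^(−36) = 0.1260635
PMT = $45,000.00 × (0.045/12) / 0.1260635
PMT = $1,338.61 per month

PMT = PV × r / (1-(1+r)^(-n)) = $1,338.61/month


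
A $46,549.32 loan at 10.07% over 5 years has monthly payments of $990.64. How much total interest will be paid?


Total paid over the life of the loan = PMT × n.
Total paid = $990.64 × 60 = $59,438.40
Total interest = total paid − principal = $59,438.40 − $46,549.32 = $12,889.08

Total interest = (PMT × n) - PV = $12,889.08


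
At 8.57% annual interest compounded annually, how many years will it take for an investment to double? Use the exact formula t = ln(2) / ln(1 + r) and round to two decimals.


Doubling condition: (1 + r)^t = 2
Take ln of both sides: t × ln(1 + r) = ln(2)
t = ln(2) / ln(1 + r)
t = 0.693147 / 0.082225
t = 8.43

t = ln(2) / ln(1 + r) = 8.43 years


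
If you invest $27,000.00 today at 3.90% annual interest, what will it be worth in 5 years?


Future value formula: FV = PV × (1 + r)^t
FV = $27,000.00 × (1 + 0.039)^5
FV = $27,000.00 × 1.2108148
FV = $32,692.00

FV = PV × (1 + r)^t = $32,692.00


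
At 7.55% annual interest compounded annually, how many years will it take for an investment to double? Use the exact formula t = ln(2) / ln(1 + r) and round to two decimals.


Doubling condition: (1 + r)^t = 2
Take ln of both sides: t × ln(1 + r) = ln(2)
t = ln(2) / ln(1 + r)
t = 0.693147 / 0.072786
t = 9.52

t = ln(2) / ln(1 + r) = 9.52 years


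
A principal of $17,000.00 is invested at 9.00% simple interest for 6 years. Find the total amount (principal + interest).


Total amount formula: A = P(1 + rt) = P + P·r·t
Interest: I = P × r × t = $17,000.00 × 0.09 × 6 = $9,180.00
A = P + I = $17,000.00 + $9,180.00 = $26,180.00

A = P + I = P(1 + rt) = $26,180.00


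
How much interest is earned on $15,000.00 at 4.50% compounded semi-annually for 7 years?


Compound interest earned = final amount − principal.
A = P(1 + r/n)^(nt) = $15,000.00 × (1 + 0.045/2)^(2 × 7) = $20,482.25
Interest = A − P = $20,482.25 − $15,000.00 = $5,482.25

Interest = A - P = $5,482.25


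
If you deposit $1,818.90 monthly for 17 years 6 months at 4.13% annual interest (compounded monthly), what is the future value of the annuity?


Future value of an ordinary annuity: FV = PMT × ((1 + r)^n − 1) / r
Monthly rate r = 0.0413/12 ≈ 0.00344167, n = 210
FV = $1,818.90 × ((1 + 0.0413/12)^210 − 1) / (0.0413/12)
FV = $1,818.90 × 307.2743608
FV = $558,901.33

FV = PMT × ((1+r)^n - 1)/r = $558,901.33


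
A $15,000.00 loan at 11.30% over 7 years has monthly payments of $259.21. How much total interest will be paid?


Total paid over the life of the loan = PMT × n.
Total paid = $259.21 × 84 = $21,773.64
Total interest = total paid − principal = $21,773.64 − $15,000.00 = $6,773.64

Total interest = (PMT × n) - PV = $6,773.64


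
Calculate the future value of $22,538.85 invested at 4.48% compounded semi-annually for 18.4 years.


Compound interest formula: A = P(1 + r/n)^(nt)
A = $22,538.85 × (1 + 0.0448/2)^(2 × 18.4)
Growth factor: (1 + 0.0448/2)^36.8 = 2.259680
A = $22,538.85 × 2.259680
A = $50,930.59

A = P(1 + r/n)^(nt) = $50,930.59


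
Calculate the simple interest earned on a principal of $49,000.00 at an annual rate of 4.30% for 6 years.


Simple interest formula: I = P × r × t
I = $49,000.00 × 0.043 × 6
I = $12,642.00

I = P × r × t = $12,642.00


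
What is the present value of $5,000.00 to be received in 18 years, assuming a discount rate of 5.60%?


Present value formula: PV = FV / (1 + r)^t
PV = $5,000.00 / (1 + 0.056)^18
PV = $5,000.00 / 2.666555
PV = $1,875.08

PV = FV / (1 + r)^t = $1,875.08


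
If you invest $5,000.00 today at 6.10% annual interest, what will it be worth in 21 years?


Future value formula: FV = PV × (1 + r)^t
FV = $5,000.00 × (1 + 0.061)^21
FV = $5,000.00 × 3.4675526
FV = $17,337.76

FV = PV × (1 + r)^t = $17,337.76


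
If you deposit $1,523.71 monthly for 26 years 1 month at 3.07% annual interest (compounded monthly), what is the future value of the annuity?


Future value of an ordinary annuity: FV = PMT × ((1 + r)^n − 1) / r
Monthly rate r = 0.0307/12 ≈ 0.00255833, n = 313
FV = $1,523.71 × ((1 + 0.0307/12)^313 − 1) / (0.0307/12)
FV = $1,523.71 × 478.808974
FV = $729,566.02

FV = PMT × ((1+r)^n - 1)/r = $729,566.02


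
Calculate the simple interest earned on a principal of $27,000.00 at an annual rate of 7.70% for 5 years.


Simple interest formula: I = P × r × t
I = $27,000.00 × 0.077 × 5
I = $10,395.00

I = P × r × t = $10,395.00


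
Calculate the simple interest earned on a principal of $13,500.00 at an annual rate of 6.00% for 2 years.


Simple interest formula: I = P × r × t
I = $13,500.00 × 0.06 × 2
I = $1,620.00

I = P × r × t = $1,620.00


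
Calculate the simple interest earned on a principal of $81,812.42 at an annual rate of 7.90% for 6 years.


Simple interest formula: I = P × r × t
I = $81,812.42 × 0.079 × 6
I = $38,779.09

I = P × r × t = $38,779.09


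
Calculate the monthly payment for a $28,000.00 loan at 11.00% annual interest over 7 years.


Loan payment formula: PMT = PV × r / (1 − (1 + r)^(−n))
Monthly rate r = 0.11/12 ≈ 0.00916667, n = 84 months
Denominator: 1 − (1 + 0.11/12)^(−84) = 0.535360
PMT = $28,000.00 × (0.11/12) / 0.535360
PMT = $479.43 per month

PMT = PV × r / (1-(1+r)^(-n)) = $479.43/month


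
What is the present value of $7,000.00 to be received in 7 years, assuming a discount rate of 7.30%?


Present value formula: PV = FV / (1 + r)^t
PV = $7,000.00 / (1 + 0.073)^7
PV = $7,000.00 / 1.637563
PV = $4,274.64

PV = FV / (1 + r)^t = $4,274.64


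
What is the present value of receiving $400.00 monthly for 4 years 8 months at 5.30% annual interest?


Present value of an ordinary annuity: PV = PMT × (1 − (1 + r)^(−n)) / r
Monthly rate r = 0.053/12 ≈ 0.00441667, n = 56
PV = $400.00 × (1 − (1 + 0.053/12)^(−56)) / (0.053/12)
PV = $400.00 × 49.515683
PV = $19,806.27

PV = PMT × (1-(1+r)^(-n))/r = $19,806.27


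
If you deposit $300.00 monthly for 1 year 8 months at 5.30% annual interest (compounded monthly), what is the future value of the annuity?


Future value of an ordinary annuity: FV = PMT × ((1 + r)^n − 1) / r
Monthly rate r = 0.053/12 ≈ 0.00441667, n = 20
FV = $300.00 × ((1 + 0.053/12)^20 − 1) / (0.053/12)
FV = $300.00 × 20.861828
FV = $6,258.55

FV = PMT × ((1+r)^n - 1)/r = $6,258.55


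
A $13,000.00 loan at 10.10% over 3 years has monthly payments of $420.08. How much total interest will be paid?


Total paid over the life of the loan = PMT × n.
Total paid = $420.08 × 36 = $15,122.88
Total interest = total paid − principal = $15,122.88 − $13,000.00 = $2,122.88

Total interest = (PMT × n) - PV = $2,122.88


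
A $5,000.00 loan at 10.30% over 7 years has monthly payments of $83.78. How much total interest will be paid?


Total paid over the life of the loan = PMT × n.
Total paid = $83.78 × 84 = $7,037.52
Total interest = total paid − principal = $7,037.52 − $5,000.00 = $2,037.52

Total interest = (PMT × n) - PV = $2,037.52


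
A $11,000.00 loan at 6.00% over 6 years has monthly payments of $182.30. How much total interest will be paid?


Total paid over the life of the loan = PMT × n.
Total paid = $182.30 × 72 = $13,125.60
Total interest = total paid − principal = $13,125.60 − $11,000.00 = $2,125.60

Total interest = (PMT × n) - PV = $2,125.60


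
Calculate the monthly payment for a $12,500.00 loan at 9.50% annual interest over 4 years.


Loan payment formula: PMT = PV × r / (1 − (1 + r)^(−n))
Monthly rate r = 0.095/12 ≈ 0.00791667, n = 48 months
Denominator: 1 − (1 + 0.095/12)^(−48) = 0.315115
PMT = $12,500.00 × (0.095/12) / 0.315115
PMT = $314.04 per month

PMT = PV × r / (1-(1+r)^(-n)) = $314.04/month


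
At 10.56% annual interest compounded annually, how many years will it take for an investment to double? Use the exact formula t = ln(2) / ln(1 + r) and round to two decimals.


Doubling condition: (1 + r)^t = 2
Take ln of both sides: t × ln(1 + r) = ln(2)
t = ln(2) / ln(1 + r)
t = 0.693147 / 0.100388
t = 6.90

t = ln(2) / ln(1 + r) = 6.90 years


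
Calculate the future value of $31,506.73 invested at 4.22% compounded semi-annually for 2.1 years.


Compound interest formula: A = P(1 + r/n)^(nt)
A = $31,506.73 × (1 + 0.0422/2)^(2 × 2.1)
Growth factor: (1 + 0.0422/2)^4.2 = 1.0916584
A = $31,506.73 × 1.0916584
A = $34,394.59

A = P(1 + r/n)^(nt) = $34,394.59


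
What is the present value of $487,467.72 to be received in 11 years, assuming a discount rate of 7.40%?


Present value formula: PV = FV / (1 + r)^t
PV = $487,467.72 / (1 + 0.074)^11
PV = $487,467.72 / 2.1930427
PV = $222,279.17

PV = FV / (1 + r)^t = $222,279.17


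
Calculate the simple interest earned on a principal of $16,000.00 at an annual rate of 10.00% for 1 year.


Simple interest formula: I = P × r × t
I = $16,000.00 × 0.1 × 1
I = $1,600.00

I = P × r × t = $1,600.00


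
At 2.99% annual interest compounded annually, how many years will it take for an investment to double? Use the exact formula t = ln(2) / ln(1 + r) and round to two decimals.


Doubling condition: (1 + r)^t = 2
Take ln of both sides: t × ln(1 + r) = ln(2)
t = ln(2) / ln(1 + r)
t = 0.693147 / 0.029462
t = 23.53

t = ln(2) / ln(1 + r) = 23.53 years


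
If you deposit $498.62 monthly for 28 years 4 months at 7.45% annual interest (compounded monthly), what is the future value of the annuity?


Future value of an ordinary annuity: FV = PMT × ((1 + r)^n − 1) / r
Monthly rate r = 0.0745/12 ≈ 0.00620833, n = 340
FV = $498.62 × ((1 + 0.0745/12)^340 − 1) / (0.0745/12)
FV = $498.62 × 1159.961112
FV = $578,379.81

FV = PMT × ((1+r)^n - 1)/r = $578,379.81


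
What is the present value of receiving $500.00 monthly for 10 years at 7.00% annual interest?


Present value of an ordinary annuity: PV = PMT × (1 − (1 + r)^(−n)) / r
Monthly rate r = 0.07/12 ≈ 0.00583333, n = 120
PV = $500.00 × (1 − (1 + 0.07/12)^(−120)) / (0.07/12)
PV = $500.00 × 86.126354
PV = $43,063.18

PV = PMT × (1-(1+r)^(-n))/r = $43,063.18


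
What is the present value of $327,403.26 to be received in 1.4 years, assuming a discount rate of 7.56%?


Present value formula: PV = FV / (1 + r)^t
PV = $327,403.26 / (1 + 0.0756)^1.4
PV = $327,403.26 / 1.1074168
PV = $295,645.92

PV = FV / (1 + r)^t = $295,645.92


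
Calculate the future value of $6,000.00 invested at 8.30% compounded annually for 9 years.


Compound interest formula: A = P(1 + r/n)^(nt)
A = $6,000.00 × (1 + 0.083/1)^(1 × 9)
Growth factor: (1 + 0.083/1)^9 = 2.049539
A = $6,000.00 × 2.049539
A = $12,297.23

A = P(1 + r/n)^(nt) = $12,297.23


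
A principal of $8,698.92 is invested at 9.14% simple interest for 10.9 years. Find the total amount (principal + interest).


Total amount formula: A = P(1 + rt) = P + P·r·t
Interest: I = P × r × t = $8,698.92 × 0.0914 × 10.9 = $8,666.39
A = P + I = $8,698.92 + $8,666.39 = $17,365.31

A = P + I = P(1 + rt) = $17,365.31


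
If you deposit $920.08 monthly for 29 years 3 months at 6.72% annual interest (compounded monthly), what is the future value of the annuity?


Future value of an ordinary annuity: FV = PMT × ((1 + r)^n − 1) / r
Monthly rate r = 0.0672/12 = 0.0056, n = 351
FV = $920.08 × ((1 + 0.0672/12)^351 − 1) / (0.0672/12)
FV = $920.08 × 1089.313604
FV = $1,002,255.66

FV = PMT × ((1+r)^n - 1)/r = $1,002,255.66


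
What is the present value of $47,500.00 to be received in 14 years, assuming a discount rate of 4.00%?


Present value formula: PV = FV / (1 + r)^t
PV = $47,500.00 / (1 + 0.04)^14
PV = $47,500.00 / 1.731676
PV = $27,430.07

PV = FV / (1 + r)^t = $27,430.07


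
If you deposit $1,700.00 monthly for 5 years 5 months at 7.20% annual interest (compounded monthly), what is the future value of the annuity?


Future value of an ordinary annuity: FV = PMT × ((1 + r)^n − 1) / r
Monthly rate r = 0.072/12 = 0.006, n = 65
FV = $1,700.00 × ((1 + 0.072/12)^65 − 1) / (0.072/12)
FV = $1,700.00 × 79.210102
FV = $134,657.17

FV = PMT × ((1+r)^n - 1)/r = $134,657.17


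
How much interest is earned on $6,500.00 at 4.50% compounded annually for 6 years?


Compound interest earned = final amount − principal.
A = P(1 + r/n)^(nt) = $6,500.00 × (1 + 0.045/1)^(1 × 6) = $8,464.69
Interest = A − P = $8,464.69 − $6,500.00 = $1,964.69

Interest = A - P = $1,964.69


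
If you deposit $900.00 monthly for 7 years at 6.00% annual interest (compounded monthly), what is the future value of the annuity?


Future value of an ordinary annuity: FV = PMT × ((1 + r)^n − 1) / r
Monthly rate r = 0.06/12 = 0.005, n = 84
FV = $900.00 × ((1 + 0.06/12)^84 − 1) / (0.06/12)
FV = $900.00 × 104.073927
FV = $93,666.53

FV = PMT × ((1+r)^n - 1)/r = $93,666.53


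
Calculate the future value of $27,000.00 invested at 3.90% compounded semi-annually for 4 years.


Compound interest formula: A = P(1 + r/n)^(nt)
A = $27,000.00 × (1 + 0.039/2)^(2 × 4)
Growth factor: (1 + 0.039/2)^8 = 1.1670725
A = $27,000.00 × 1.1670725
A = $31,510.96

A = P(1 + r/n)^(nt) = $31,510.96


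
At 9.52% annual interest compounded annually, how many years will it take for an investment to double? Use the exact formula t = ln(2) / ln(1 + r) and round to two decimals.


Doubling condition: (1 + r)^t = 2
Take ln of both sides: t × ln(1 + r) = ln(2)
t = ln(2) / ln(1 + r)
t = 0.693147 / 0.090937
t = 7.62

t = ln(2) / ln(1 + r) = 7.62 years


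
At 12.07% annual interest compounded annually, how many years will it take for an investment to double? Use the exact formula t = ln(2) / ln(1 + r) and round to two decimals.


Doubling condition: (1 + r)^t = 2
Take ln of both sides: t × ln(1 + r) = ln(2)
t = ln(2) / ln(1 + r)
t = 0.693147 / 0.113953
t = 6.08

t = ln(2) / ln(1 + r) = 6.08 years


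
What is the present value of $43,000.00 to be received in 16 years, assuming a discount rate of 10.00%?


Present value formula: PV = FV / (1 + r)^t
PV = $43,000.00 / (1 + 0.1)^16
PV = $43,000.00 / 4.594973
PV = $9,358.05

PV = FV / (1 + r)^t = $9,358.05


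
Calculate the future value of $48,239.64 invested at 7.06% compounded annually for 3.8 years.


Compound interest formula: A = P(1 + r/n)^(nt)
A = $48,239.64 × (1 + 0.0706/1)^(1 × 3.8)
Growth factor: (1 + 0.0706/1)^3.8 = 1.2959359
A = $48,239.64 × 1.2959359
A = $62,515.48

A = P(1 + r/n)^(nt) = $62,515.48


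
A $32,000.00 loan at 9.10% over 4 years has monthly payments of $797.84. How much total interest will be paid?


Total paid over the life of the loan = PMT × n.
Total paid = $797.84 × 48 = $38,296.32
Total interest = total paid − principal = $38,296.32 − $32,000.00 = $6,296.32

Total interest = (PMT × n) - PV = $6,296.32


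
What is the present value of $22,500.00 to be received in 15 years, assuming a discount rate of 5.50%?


Present value formula: PV = FV / (1 + r)^t
PV = $22,500.00 / (1 + 0.055)^15
PV = $22,500.00 / 2.2324765
PV = $10,078.49

PV = FV / (1 + r)^t = $10,078.49


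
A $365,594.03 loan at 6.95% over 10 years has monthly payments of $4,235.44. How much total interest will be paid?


Total paid over the life of the loan = PMT × n.
Total paid = $4,235.44 × 120 = $508,252.80
Total interest = total paid − principal = $508,252.80 − $365,594.03 = $142,658.77

Total interest = (PMT × n) - PV = $142,658.77


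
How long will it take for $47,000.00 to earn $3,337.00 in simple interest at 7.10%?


Rearrange the simple interest formula for t:
I = P × r × t  ⇒  t = I / (P × r)
t = $3,337.00 / ($47,000.00 × 0.071)
t = 1

t = I/(P×r) = 1 year


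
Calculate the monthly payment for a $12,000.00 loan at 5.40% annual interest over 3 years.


Loan payment formula: PMT = PV × r / (1 − (1 + r)^(−n))
Monthly rate r = 0.054/12 = 0.0045, n = 36 months
Denominator: 1 − (1 + 0.054/12)^(−36) = 0.149250
PMT = $12,000.00 × (0.054/12) / 0.149250
PMT = $361.81 per month

PMT = PV × r / (1-(1+r)^(-n)) = $361.81/month


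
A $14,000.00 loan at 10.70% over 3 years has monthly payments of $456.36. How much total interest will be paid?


Total paid over the life of the loan = PMT × n.
Total paid = $456.36 × 36 = $16,428.96
Total interest = total paid − principal = $16,428.96 − $14,000.00 = $2,428.96

Total interest = (PMT × n) - PV = $2,428.96


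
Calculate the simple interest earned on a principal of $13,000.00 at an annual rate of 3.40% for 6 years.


Simple interest formula: I = P × r × t
I = $13,000.00 × 0.034 × 6
I = $2,652.00

I = P × r × t = $2,652.00


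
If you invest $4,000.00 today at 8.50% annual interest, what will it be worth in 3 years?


Future value formula: FV = PV × (1 + r)^t
FV = $4,000.00 × (1 + 0.085)^3
FV = $4,000.00 × 1.277289
FV = $5,109.16

FV = PV × (1 + r)^t = $5,109.16


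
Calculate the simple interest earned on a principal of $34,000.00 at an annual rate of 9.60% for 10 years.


Simple interest formula: I = P × r × t
I = $34,000.00 × 0.096 × 10
I = $32,640.00

I = P × r × t = $32,640.00


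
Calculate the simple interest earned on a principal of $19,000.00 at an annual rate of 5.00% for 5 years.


Simple interest formula: I = P × r × t
I = $19,000.00 × 0.05 × 5
I = $4,750.00

I = P × r × t = $4,750.00


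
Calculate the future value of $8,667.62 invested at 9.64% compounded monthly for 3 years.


Compound interest formula: A = P(1 + r/n)^(nt)
A = $8,667.62 × (1 + 0.0964/12)^(12 × 3)
Growth factor: (1 + 0.0964/12)^36 = 1.333817
A = $8,667.62 × 1.333817
A = $11,561.02

A = P(1 + r/n)^(nt) = $11,561.02


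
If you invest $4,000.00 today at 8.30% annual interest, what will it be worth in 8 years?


Future value formula: FV = PV × (1 + r)^t
FV = $4,000.00 × (1 + 0.083)^8
FV = $4,000.00 × 1.892464
FV = $7,569.86

FV = PV × (1 + r)^t = $7,569.86


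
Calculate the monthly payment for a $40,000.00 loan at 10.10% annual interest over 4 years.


Loan payment formula: PMT = PV × r / (1 − (1 + r)^(−n))
Monthly rate r = 0.101/12 ≈ 0.00841667, n = 48 months
Denominator: 1 − (1 + 0.101/12)^(−48) = 0.331226
PMT = $40,000.00 × (0.101/12) / 0.331226
PMT = $1,016.43 per month

PMT = PV × r / (1-(1+r)^(-n)) = $1,016.43/month


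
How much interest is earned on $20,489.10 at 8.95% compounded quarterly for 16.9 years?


Compound interest earned = final amount − principal.
A = P(1 + r/n)^(nt) = $20,489.10 × (1 + 0.0895/4)^(4 × 16.9) = $91,447.92
Interest = A − P = $91,447.92 − $20,489.10 = $70,958.82

Interest = A - P = $70,958.82


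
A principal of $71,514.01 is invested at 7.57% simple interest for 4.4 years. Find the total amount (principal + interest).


Total amount formula: A = P(1 + rt) = P + P·r·t
Interest: I = P × r × t = $71,514.01 × 0.0757 × 4.4 = $23,819.89
A = P + I = $71,514.01 + $23,819.89 = $95,333.90

A = P + I = P(1 + rt) = $95,333.90
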